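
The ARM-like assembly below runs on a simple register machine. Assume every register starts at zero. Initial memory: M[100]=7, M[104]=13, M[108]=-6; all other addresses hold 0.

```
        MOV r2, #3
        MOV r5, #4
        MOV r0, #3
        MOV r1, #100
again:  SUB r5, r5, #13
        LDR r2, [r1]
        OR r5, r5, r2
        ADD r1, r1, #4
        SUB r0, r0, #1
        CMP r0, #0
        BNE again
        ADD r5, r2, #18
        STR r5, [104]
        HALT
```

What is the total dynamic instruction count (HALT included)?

after MOV r2, #3: r2=3
after MOV r5, #4: r5=4
after MOV r0, #3: r0=3
after MOV r1, #100: r1=100
after SUB r5, r5, #13: r5=4-13=-9
after LDR r2, [r1]: r2=M[100]=7
after OR r5, r5, r2: r5=(-9)|7=-9
after ADD r1, r1, #4: r1=100+4=104
after SUB r0, r0, #1: r0=3-1=2
CMP r0, #0  (cmp 2,0)
BNE again: taken
after SUB r5, r5, #13: r5=(-9)-13=-22
after LDR r2, [r1]: r2=M[104]=13
after OR r5, r5, r2: r5=(-22)|13=-17
after ADD r1, r1, #4: r1=104+4=108
after SUB r0, r0, #1: r0=2-1=1
CMP r0, #0  (cmp 1,0)
BNE again: taken
after SUB r5, r5, #13: r5=(-17)-13=-30
after LDR r2, [r1]: r2=M[108]=-6
after OR r5, r5, r2: r5=(-30)|(-6)=-6
after ADD r1, r1, #4: r1=108+4=112
after SUB r0, r0, #1: r0=1-1=0
CMP r0, #0  (cmp 0,0)
BNE again: not taken
after ADD r5, r2, #18: r5=(-6)+18=12
STR r5, [104] → M[104]=12
halt.
Total executed instructions: 28.

28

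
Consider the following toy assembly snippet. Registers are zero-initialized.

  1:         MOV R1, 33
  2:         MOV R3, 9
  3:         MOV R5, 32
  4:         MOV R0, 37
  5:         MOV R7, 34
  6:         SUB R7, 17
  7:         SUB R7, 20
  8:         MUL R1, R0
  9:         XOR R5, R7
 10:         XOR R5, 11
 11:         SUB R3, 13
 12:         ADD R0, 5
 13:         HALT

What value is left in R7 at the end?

MOV R1, 33 → R1=33
MOV R3, 9 → R3=9
MOV R5, 32 → R5=32
MOV R0, 37 → R0=37
MOV R7, 34 → R7=34
SUB R7, 17 → R7=34-17=17
SUB R7, 20 → R7=17-20=-3
MUL R1, R0 → R1=33*37=1221
XOR R5, R7 → R5=32^(-3)=-35
XOR R5, 11 → R5=(-35)^11=-42
SUB R3, 13 → R3=9-13=-4
ADD R0, 5 → R0=37+5=42
halt.

-3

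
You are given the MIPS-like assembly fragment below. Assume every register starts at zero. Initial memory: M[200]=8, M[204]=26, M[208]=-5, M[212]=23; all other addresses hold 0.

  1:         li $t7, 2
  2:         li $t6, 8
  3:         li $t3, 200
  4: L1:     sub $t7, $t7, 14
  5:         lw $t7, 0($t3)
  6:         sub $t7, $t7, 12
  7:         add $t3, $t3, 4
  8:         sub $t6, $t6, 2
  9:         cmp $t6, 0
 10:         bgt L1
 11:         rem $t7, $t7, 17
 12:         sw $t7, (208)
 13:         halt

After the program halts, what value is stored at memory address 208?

li $t7, 2 → $t7=2
li $t6, 8 → $t6=8
li $t3, 200 → $t3=200
sub $t7, $t7, 14 → $t7=2-14=-12
lw $t7, 0($t3) → $t7=M[200]=8
sub $t7, $t7, 12 → $t7=8-12=-4
add $t3, $t3, 4 → $t3=200+4=204
sub $t6, $t6, 2 → $t6=8-2=6
cmp $t6, 0  (cmp 6,0)
bgt L1: taken
sub $t7, $t7, 14 → $t7=(-4)-14=-18
lw $t7, 0($t3) → $t7=M[204]=26
sub $t7, $t7, 12 → $t7=26-12=14
add $t3, $t3, 4 → $t3=204+4=208
sub $t6, $t6, 2 → $t6=6-2=4
cmp $t6, 0  (cmp 4,0)
bgt L1: taken
sub $t7, $t7, 14 → $t7=14-14=0
lw $t7, 0($t3) → $t7=M[208]=-5
sub $t7, $t7, 12 → $t7=(-5)-12=-17
add $t3, $t3, 4 → $t3=208+4=212
sub $t6, $t6, 2 → $t6=4-2=2
cmp $t6, 0  (cmp 2,0)
bgt L1: taken
sub $t7, $t7, 14 → $t7=(-17)-14=-31
lw $t7, 0($t3) → $t7=M[212]=23
sub $t7, $t7, 12 → $t7=23-12=11
add $t3, $t3, 4 → $t3=212+4=216
sub $t6, $t6, 2 → $t6=2-2=0
cmp $t6, 0  (cmp 0,0)
bgt L1: not taken
rem $t7, $t7, 17 → $t7=11%17=11
sw $t7, (208) → M[208]=11
halt.

11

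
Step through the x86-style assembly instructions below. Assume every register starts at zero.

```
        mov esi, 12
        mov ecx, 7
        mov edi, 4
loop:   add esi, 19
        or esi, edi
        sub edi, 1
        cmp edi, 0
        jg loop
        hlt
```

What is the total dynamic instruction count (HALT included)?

24

after mov esi, 12: esi=12
after mov ecx, 7: ecx=7
after mov edi, 4: edi=4
after add esi, 19: esi=12+19=31
after or esi, edi: esi=31|4=31
after sub edi, 1: edi=4-1=3
cmp edi, 0  (cmp 3,0)
jg loop: taken
after add esi, 19: esi=31+19=50
after or esi, edi: esi=50|3=51
after sub edi, 1: edi=3-1=2
cmp edi, 0  (cmp 2,0)
jg loop: taken
after add esi, 19: esi=51+19=70
after or esi, edi: esi=70|2=70
after sub edi, 1: edi=2-1=1
cmp edi, 0  (cmp 1,0)
jg loop: taken
after add esi, 19: esi=70+19=89
after or esi, edi: esi=89|1=89
after sub edi, 1: edi=1-1=0
cmp edi, 0  (cmp 0,0)
jg loop: not taken
halt.
Total executed instructions: 24.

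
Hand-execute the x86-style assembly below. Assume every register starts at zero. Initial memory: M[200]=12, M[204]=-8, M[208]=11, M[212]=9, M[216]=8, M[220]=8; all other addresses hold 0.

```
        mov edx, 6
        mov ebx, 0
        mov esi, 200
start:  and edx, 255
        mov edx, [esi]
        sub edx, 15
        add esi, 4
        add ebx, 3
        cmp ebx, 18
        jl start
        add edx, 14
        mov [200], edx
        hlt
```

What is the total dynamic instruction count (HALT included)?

mov edx, 6 → edx=6
mov ebx, 0 → ebx=0
mov esi, 200 → esi=200
and edx, 255 → edx=6&255=6
mov edx, [esi] → edx=M[200]=12
sub edx, 15 → edx=12-15=-3
add esi, 4 → esi=200+4=204
add ebx, 3 → ebx=0+3=3
cmp ebx, 18  (cmp 3,18)
jl start: taken
and edx, 255 → edx=(-3)&255=253
mov edx, [esi] → edx=M[204]=-8
sub edx, 15 → edx=(-8)-15=-23
add esi, 4 → esi=204+4=208
add ebx, 3 → ebx=3+3=6
cmp ebx, 18  (cmp 6,18)
jl start: taken
and edx, 255 → edx=(-23)&255=233
mov edx, [esi] → edx=M[208]=11
sub edx, 15 → edx=11-15=-4
add esi, 4 → esi=208+4=212
add ebx, 3 → ebx=6+3=9
cmp ebx, 18  (cmp 9,18)
jl start: taken
and edx, 255 → edx=(-4)&255=252
mov edx, [esi] → edx=M[212]=9
sub edx, 15 → edx=9-15=-6
add esi, 4 → esi=212+4=216
add ebx, 3 → ebx=9+3=12
cmp ebx, 18  (cmp 12,18)
jl start: taken
and edx, 255 → edx=(-6)&255=250
mov edx, [esi] → edx=M[216]=8
sub edx, 15 → edx=8-15=-7
add esi, 4 → esi=216+4=220
add ebx, 3 → ebx=12+3=15
cmp ebx, 18  (cmp 15,18)
jl start: taken
and edx, 255 → edx=(-7)&255=249
mov edx, [esi] → edx=M[220]=8
sub edx, 15 → edx=8-15=-7
add esi, 4 → esi=220+4=224
add ebx, 3 → ebx=15+3=18
cmp ebx, 18  (cmp 18,18)
jl start: not taken
add edx, 14 → edx=(-7)+14=7
mov [200], edx → M[200]=7
halt.
Total executed instructions: 48.

48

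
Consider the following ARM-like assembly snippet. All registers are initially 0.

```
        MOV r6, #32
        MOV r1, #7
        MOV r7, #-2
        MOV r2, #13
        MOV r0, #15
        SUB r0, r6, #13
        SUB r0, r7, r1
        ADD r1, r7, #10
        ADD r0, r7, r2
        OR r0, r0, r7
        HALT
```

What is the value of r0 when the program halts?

after MOV r6, #32: r6=32
after MOV r1, #7: r1=7
after MOV r7, #-2: r7=-2
after MOV r2, #13: r2=13
after MOV r0, #15: r0=15
after SUB r0, r6, #13: r0=32-13=19
after SUB r0, r7, r1: r0=(-2)-7=-9
after ADD r1, r7, #10: r1=(-2)+10=8
after ADD r0, r7, r2: r0=(-2)+13=11
after OR r0, r0, r7: r0=11|(-2)=-1
halt.

-1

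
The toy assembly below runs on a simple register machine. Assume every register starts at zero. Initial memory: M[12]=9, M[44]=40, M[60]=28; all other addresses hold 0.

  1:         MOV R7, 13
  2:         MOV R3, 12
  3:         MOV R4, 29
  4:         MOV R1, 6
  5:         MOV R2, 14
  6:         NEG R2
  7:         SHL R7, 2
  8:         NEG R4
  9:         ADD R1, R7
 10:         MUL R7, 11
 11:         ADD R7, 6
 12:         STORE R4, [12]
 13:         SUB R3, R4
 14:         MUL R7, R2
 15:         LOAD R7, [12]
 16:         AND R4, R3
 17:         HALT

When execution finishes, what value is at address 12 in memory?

R7=13
R3=12
R4=29
R1=6
R2=14
R2=-(14)=-14
R7=13<<2=52
R4=-(29)=-29
R1=6+52=58
R7=52*11=572
R7=572+6=578
STORE R4, [12] → M[12]=-29
R3=12-(-29)=41
R7=578*(-14)=-8092
R7=M[12]=-29
R4=(-29)&41=33
halt.

-29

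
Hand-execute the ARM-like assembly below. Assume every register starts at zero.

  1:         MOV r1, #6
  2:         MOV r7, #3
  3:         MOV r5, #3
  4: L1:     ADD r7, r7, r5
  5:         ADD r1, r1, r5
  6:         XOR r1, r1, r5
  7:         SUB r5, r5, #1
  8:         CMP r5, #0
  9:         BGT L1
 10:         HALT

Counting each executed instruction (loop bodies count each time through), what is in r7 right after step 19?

9

MOV r1, #6 → r1=6
MOV r7, #3 → r7=3
MOV r5, #3 → r5=3
ADD r7, r7, r5 → r7=3+3=6
ADD r1, r1, r5 → r1=6+3=9
XOR r1, r1, r5 → r1=9^3=10
SUB r5, r5, #1 → r5=3-1=2
CMP r5, #0  (cmp 2,0)
BGT L1: taken
ADD r7, r7, r5 → r7=6+2=8
ADD r1, r1, r5 → r1=10+2=12
XOR r1, r1, r5 → r1=12^2=14
SUB r5, r5, #1 → r5=2-1=1
CMP r5, #0  (cmp 1,0)
BGT L1: taken
ADD r7, r7, r5 → r7=8+1=9
ADD r1, r1, r5 → r1=14+1=15
XOR r1, r1, r5 → r1=15^1=14
SUB r5, r5, #1 → r5=1-1=0
After step 19: r7 = 9.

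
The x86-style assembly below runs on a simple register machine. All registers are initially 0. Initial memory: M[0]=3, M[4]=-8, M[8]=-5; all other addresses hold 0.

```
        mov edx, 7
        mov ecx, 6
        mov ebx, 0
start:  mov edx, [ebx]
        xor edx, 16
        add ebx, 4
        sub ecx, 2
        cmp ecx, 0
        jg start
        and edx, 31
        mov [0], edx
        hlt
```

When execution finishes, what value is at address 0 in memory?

11

after mov edx, 7: edx=7
after mov ecx, 6: ecx=6
after mov ebx, 0: ebx=0
after mov edx, [ebx]: edx=M[0]=3
after xor edx, 16: edx=3^16=19
after add ebx, 4: ebx=0+4=4
after sub ecx, 2: ecx=6-2=4
cmp ecx, 0  (cmp 4,0)
jg start: taken
after mov edx, [ebx]: edx=M[4]=-8
after xor edx, 16: edx=(-8)^16=-24
after add ebx, 4: ebx=4+4=8
after sub ecx, 2: ecx=4-2=2
cmp ecx, 0  (cmp 2,0)
jg start: taken
after mov edx, [ebx]: edx=M[8]=-5
after xor edx, 16: edx=(-5)^16=-21
after add ebx, 4: ebx=8+4=12
after sub ecx, 2: ecx=2-2=0
cmp ecx, 0  (cmp 0,0)
jg start: not taken
after and edx, 31: edx=(-21)&31=11
mov [0], edx → M[0]=11
halt.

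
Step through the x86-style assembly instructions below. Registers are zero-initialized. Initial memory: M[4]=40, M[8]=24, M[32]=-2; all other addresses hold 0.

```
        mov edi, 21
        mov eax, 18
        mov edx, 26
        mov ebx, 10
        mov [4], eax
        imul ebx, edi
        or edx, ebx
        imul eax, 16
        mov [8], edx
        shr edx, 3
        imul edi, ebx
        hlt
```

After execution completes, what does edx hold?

edi=21
eax=18
edx=26
ebx=10
mov [4], eax → M[4]=18
ebx=10*21=210
edx=26|210=218
eax=18*16=288
mov [8], edx → M[8]=218
edx=218>>3=27
edi=21*210=4410
halt.

27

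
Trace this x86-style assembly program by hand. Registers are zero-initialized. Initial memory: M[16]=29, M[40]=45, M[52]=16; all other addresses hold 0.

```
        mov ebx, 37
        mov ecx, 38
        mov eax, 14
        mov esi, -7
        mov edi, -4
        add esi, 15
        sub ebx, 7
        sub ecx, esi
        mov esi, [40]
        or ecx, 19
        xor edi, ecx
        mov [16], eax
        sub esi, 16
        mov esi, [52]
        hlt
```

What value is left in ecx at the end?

mov ebx, 37 → ebx=37
mov ecx, 38 → ecx=38
mov eax, 14 → eax=14
mov esi, -7 → esi=-7
mov edi, -4 → edi=-4
add esi, 15 → esi=(-7)+15=8
sub ebx, 7 → ebx=37-7=30
sub ecx, esi → ecx=38-8=30
mov esi, [40] → esi=M[40]=45
or ecx, 19 → ecx=30|19=31
xor edi, ecx → edi=(-4)^31=-29
mov [16], eax → M[16]=14
sub esi, 16 → esi=45-16=29
mov esi, [52] → esi=M[52]=16
halt.

31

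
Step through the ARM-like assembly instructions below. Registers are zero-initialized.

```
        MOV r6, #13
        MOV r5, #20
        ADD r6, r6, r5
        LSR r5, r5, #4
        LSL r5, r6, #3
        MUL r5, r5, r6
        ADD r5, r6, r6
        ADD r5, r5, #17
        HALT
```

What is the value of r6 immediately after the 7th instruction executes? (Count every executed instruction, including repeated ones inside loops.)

33

r6=13
r5=20
r6=13+20=33
r5=20>>4=1
r5=33<<3=264
r5=264*33=8712
r5=33+33=66
After step 7: r6 = 33.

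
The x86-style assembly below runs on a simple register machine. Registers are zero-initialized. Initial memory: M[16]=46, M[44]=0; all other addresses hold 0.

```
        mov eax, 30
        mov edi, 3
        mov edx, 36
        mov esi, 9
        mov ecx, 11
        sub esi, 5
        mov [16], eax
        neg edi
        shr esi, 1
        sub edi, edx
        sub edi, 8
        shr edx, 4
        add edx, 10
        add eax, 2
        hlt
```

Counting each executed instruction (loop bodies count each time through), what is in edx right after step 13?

mov eax, 30 → eax=30
mov edi, 3 → edi=3
mov edx, 36 → edx=36
mov esi, 9 → esi=9
mov ecx, 11 → ecx=11
sub esi, 5 → esi=9-5=4
mov [16], eax → M[16]=30
neg edi → edi=-(3)=-3
shr esi, 1 → esi=4>>1=2
sub edi, edx → edi=(-3)-36=-39
sub edi, 8 → edi=(-39)-8=-47
shr edx, 4 → edx=36>>4=2
add edx, 10 → edx=2+10=12
After step 13: edx = 12.

12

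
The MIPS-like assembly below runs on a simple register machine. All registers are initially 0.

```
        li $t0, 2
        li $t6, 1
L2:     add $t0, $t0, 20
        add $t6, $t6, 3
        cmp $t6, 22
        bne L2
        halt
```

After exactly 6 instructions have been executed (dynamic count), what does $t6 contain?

4

li $t0, 2 → $t0=2
li $t6, 1 → $t6=1
add $t0, $t0, 20 → $t0=2+20=22
add $t6, $t6, 3 → $t6=1+3=4
cmp $t6, 22  (cmp 4,22)
bne L2: taken
After step 6: $t6 = 4.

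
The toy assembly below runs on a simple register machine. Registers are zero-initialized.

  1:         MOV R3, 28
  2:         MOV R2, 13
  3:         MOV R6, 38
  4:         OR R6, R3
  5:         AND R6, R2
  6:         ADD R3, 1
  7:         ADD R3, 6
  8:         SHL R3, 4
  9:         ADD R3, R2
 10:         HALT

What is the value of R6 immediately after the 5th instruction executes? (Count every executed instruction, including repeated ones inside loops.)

MOV R3, 28 → R3=28
MOV R2, 13 → R2=13
MOV R6, 38 → R6=38
OR R6, R3 → R6=38|28=62
AND R6, R2 → R6=62&13=12
After step 5: R6 = 12.

12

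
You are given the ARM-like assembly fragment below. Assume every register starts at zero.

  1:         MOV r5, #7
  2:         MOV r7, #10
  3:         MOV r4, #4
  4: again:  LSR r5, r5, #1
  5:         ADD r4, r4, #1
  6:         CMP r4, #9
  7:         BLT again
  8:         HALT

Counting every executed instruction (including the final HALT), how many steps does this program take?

r5=7
r7=10
r4=4
r5=7>>1=3
r4=4+1=5
CMP r4, #9  (cmp 5,9)
BLT again: taken
r5=3>>1=1
r4=5+1=6
CMP r4, #9  (cmp 6,9)
BLT again: taken
r5=1>>1=0
r4=6+1=7
CMP r4, #9  (cmp 7,9)
BLT again: taken
r5=0>>1=0
r4=7+1=8
CMP r4, #9  (cmp 8,9)
BLT again: taken
r5=0>>1=0
r4=8+1=9
CMP r4, #9  (cmp 9,9)
BLT again: not taken
halt.
Total executed instructions: 24.

24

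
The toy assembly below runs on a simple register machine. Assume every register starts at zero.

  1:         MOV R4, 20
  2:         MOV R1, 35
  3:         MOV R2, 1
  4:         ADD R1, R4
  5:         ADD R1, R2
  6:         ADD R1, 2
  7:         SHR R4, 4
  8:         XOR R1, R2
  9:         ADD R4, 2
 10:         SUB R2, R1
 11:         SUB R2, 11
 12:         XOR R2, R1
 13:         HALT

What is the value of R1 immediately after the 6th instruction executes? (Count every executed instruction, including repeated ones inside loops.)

R4=20
R1=35
R2=1
R1=35+20=55
R1=55+1=56
R1=56+2=58
After step 6: R1 = 58.

58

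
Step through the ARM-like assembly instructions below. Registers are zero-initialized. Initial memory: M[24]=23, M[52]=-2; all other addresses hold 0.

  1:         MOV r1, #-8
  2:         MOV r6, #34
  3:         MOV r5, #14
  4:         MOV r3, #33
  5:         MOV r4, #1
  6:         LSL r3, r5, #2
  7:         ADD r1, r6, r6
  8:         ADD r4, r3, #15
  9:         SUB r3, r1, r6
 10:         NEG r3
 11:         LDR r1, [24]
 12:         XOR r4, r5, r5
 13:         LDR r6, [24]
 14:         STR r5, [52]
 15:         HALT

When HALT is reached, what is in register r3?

r1=-8
r6=34
r5=14
r3=33
r4=1
r3=14<<2=56
r1=34+34=68
r4=56+15=71
r3=68-34=34
r3=-(34)=-34
r1=M[24]=23
r4=14^14=0
r6=M[24]=23
STR r5, [52] → M[52]=14
halt.

-34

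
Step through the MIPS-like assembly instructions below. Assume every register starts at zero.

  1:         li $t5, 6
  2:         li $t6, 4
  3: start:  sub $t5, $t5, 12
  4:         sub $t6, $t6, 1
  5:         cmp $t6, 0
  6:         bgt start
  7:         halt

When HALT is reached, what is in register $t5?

-42

li $t5, 6 → $t5=6
li $t6, 4 → $t6=4
sub $t5, $t5, 12 → $t5=6-12=-6
sub $t6, $t6, 1 → $t6=4-1=3
cmp $t6, 0  (cmp 3,0)
bgt start: taken
sub $t5, $t5, 12 → $t5=(-6)-12=-18
sub $t6, $t6, 1 → $t6=3-1=2
cmp $t6, 0  (cmp 2,0)
bgt start: taken
sub $t5, $t5, 12 → $t5=(-18)-12=-30
sub $t6, $t6, 1 → $t6=2-1=1
cmp $t6, 0  (cmp 1,0)
bgt start: taken
sub $t5, $t5, 12 → $t5=(-30)-12=-42
sub $t6, $t6, 1 → $t6=1-1=0
cmp $t6, 0  (cmp 0,0)
bgt start: not taken
halt.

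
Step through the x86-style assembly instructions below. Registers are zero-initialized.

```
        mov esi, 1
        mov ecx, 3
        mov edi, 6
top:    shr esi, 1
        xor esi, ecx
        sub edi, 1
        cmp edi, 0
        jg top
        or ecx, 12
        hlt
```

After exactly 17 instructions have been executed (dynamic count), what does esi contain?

2

esi=1
ecx=3
edi=6
esi=1>>1=0
esi=0^3=3
edi=6-1=5
cmp edi, 0  (cmp 5,0)
jg top: taken
esi=3>>1=1
esi=1^3=2
edi=5-1=4
cmp edi, 0  (cmp 4,0)
jg top: taken
esi=2>>1=1
esi=1^3=2
edi=4-1=3
cmp edi, 0  (cmp 3,0)
After step 17: esi = 2.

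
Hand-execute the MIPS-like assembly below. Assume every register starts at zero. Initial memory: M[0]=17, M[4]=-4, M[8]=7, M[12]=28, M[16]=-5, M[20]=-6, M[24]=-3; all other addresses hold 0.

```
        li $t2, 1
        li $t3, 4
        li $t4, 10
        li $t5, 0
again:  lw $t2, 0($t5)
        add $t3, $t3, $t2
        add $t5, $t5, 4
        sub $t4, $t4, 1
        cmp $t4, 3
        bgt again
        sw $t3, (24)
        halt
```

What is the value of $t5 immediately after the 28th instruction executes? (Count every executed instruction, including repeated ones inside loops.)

16

after li $t2, 1: $t2=1
after li $t3, 4: $t3=4
after li $t4, 10: $t4=10
after li $t5, 0: $t5=0
after lw $t2, 0($t5): $t2=M[0]=17
after add $t3, $t3, $t2: $t3=4+17=21
after add $t5, $t5, 4: $t5=0+4=4
after sub $t4, $t4, 1: $t4=10-1=9
cmp $t4, 3  (cmp 9,3)
bgt again: taken
after lw $t2, 0($t5): $t2=M[4]=-4
after add $t3, $t3, $t2: $t3=21+(-4)=17
after add $t5, $t5, 4: $t5=4+4=8
after sub $t4, $t4, 1: $t4=9-1=8
cmp $t4, 3  (cmp 8,3)
bgt again: taken
after lw $t2, 0($t5): $t2=M[8]=7
after add $t3, $t3, $t2: $t3=17+7=24
after add $t5, $t5, 4: $t5=8+4=12
after sub $t4, $t4, 1: $t4=8-1=7
cmp $t4, 3  (cmp 7,3)
bgt again: taken
after lw $t2, 0($t5): $t2=M[12]=28
after add $t3, $t3, $t2: $t3=24+28=52
after add $t5, $t5, 4: $t5=12+4=16
after sub $t4, $t4, 1: $t4=7-1=6
cmp $t4, 3  (cmp 6,3)
bgt again: taken
After step 28: $t5 = 16.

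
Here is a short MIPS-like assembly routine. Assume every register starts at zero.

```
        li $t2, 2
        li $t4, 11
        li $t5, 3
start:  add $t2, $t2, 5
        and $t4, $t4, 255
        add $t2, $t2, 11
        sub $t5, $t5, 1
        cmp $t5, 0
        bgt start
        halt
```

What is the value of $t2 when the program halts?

after li $t2, 2: $t2=2
after li $t4, 11: $t4=11
after li $t5, 3: $t5=3
after add $t2, $t2, 5: $t2=2+5=7
after and $t4, $t4, 255: $t4=11&255=11
after add $t2, $t2, 11: $t2=7+11=18
after sub $t5, $t5, 1: $t5=3-1=2
cmp $t5, 0  (cmp 2,0)
bgt start: taken
after add $t2, $t2, 5: $t2=18+5=23
after and $t4, $t4, 255: $t4=11&255=11
after add $t2, $t2, 11: $t2=23+11=34
after sub $t5, $t5, 1: $t5=2-1=1
cmp $t5, 0  (cmp 1,0)
bgt start: taken
after add $t2, $t2, 5: $t2=34+5=39
after and $t4, $t4, 255: $t4=11&255=11
after add $t2, $t2, 11: $t2=39+11=50
after sub $t5, $t5, 1: $t5=1-1=0
cmp $t5, 0  (cmp 0,0)
bgt start: not taken
halt.

50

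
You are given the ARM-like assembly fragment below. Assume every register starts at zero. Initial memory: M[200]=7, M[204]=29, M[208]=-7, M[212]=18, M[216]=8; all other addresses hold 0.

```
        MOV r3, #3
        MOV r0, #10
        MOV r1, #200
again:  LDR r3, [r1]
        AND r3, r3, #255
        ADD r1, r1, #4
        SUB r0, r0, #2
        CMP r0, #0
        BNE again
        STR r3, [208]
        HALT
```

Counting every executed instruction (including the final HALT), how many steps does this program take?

35

after MOV r3, #3: r3=3
after MOV r0, #10: r0=10
after MOV r1, #200: r1=200
after LDR r3, [r1]: r3=M[200]=7
after AND r3, r3, #255: r3=7&255=7
after ADD r1, r1, #4: r1=200+4=204
after SUB r0, r0, #2: r0=10-2=8
CMP r0, #0  (cmp 8,0)
BNE again: taken
after LDR r3, [r1]: r3=M[204]=29
after AND r3, r3, #255: r3=29&255=29
after ADD r1, r1, #4: r1=204+4=208
after SUB r0, r0, #2: r0=8-2=6
CMP r0, #0  (cmp 6,0)
BNE again: taken
after LDR r3, [r1]: r3=M[208]=-7
after AND r3, r3, #255: r3=(-7)&255=249
after ADD r1, r1, #4: r1=208+4=212
after SUB r0, r0, #2: r0=6-2=4
CMP r0, #0  (cmp 4,0)
BNE again: taken
after LDR r3, [r1]: r3=M[212]=18
after AND r3, r3, #255: r3=18&255=18
after ADD r1, r1, #4: r1=212+4=216
after SUB r0, r0, #2: r0=4-2=2
CMP r0, #0  (cmp 2,0)
BNE again: taken
after LDR r3, [r1]: r3=M[216]=8
after AND r3, r3, #255: r3=8&255=8
after ADD r1, r1, #4: r1=216+4=220
after SUB r0, r0, #2: r0=2-2=0
CMP r0, #0  (cmp 0,0)
BNE again: not taken
STR r3, [208] → M[208]=8
halt.
Total executed instructions: 35.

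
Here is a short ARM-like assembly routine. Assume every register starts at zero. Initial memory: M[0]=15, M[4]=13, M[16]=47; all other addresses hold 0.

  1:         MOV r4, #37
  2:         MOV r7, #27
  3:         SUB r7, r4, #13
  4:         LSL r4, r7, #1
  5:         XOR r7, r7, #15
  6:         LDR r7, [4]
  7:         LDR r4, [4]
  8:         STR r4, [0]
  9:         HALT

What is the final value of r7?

r4=37
r7=27
r7=37-13=24
r4=24<<1=48
r7=24^15=23
r7=M[4]=13
r4=M[4]=13
STR r4, [0] → M[0]=13
halt.

13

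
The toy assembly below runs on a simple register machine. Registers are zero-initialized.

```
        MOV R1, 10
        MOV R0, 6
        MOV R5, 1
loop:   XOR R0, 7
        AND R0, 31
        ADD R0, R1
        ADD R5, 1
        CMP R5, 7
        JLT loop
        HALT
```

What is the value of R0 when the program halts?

after MOV R1, 10: R1=10
after MOV R0, 6: R0=6
after MOV R5, 1: R5=1
after XOR R0, 7: R0=6^7=1
after AND R0, 31: R0=1&31=1
after ADD R0, R1: R0=1+10=11
after ADD R5, 1: R5=1+1=2
CMP R5, 7  (cmp 2,7)
JLT loop: taken
after XOR R0, 7: R0=11^7=12
after AND R0, 31: R0=12&31=12
after ADD R0, R1: R0=12+10=22
after ADD R5, 1: R5=2+1=3
CMP R5, 7  (cmp 3,7)
JLT loop: taken
after XOR R0, 7: R0=22^7=17
after AND R0, 31: R0=17&31=17
after ADD R0, R1: R0=17+10=27
after ADD R5, 1: R5=3+1=4
CMP R5, 7  (cmp 4,7)
JLT loop: taken
after XOR R0, 7: R0=27^7=28
after AND R0, 31: R0=28&31=28
after ADD R0, R1: R0=28+10=38
after ADD R5, 1: R5=4+1=5
CMP R5, 7  (cmp 5,7)
JLT loop: taken
after XOR R0, 7: R0=38^7=33
after AND R0, 31: R0=33&31=1
after ADD R0, R1: R0=1+10=11
after ADD R5, 1: R5=5+1=6
CMP R5, 7  (cmp 6,7)
JLT loop: taken
after XOR R0, 7: R0=11^7=12
after AND R0, 31: R0=12&31=12
after ADD R0, R1: R0=12+10=22
after ADD R5, 1: R5=6+1=7
CMP R5, 7  (cmp 7,7)
JLT loop: not taken
halt.

22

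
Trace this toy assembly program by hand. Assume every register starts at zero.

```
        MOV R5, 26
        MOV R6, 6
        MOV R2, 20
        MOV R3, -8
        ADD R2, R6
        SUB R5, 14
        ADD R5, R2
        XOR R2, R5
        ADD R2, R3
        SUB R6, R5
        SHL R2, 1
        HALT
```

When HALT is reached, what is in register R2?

104

MOV R5, 26 → R5=26
MOV R6, 6 → R6=6
MOV R2, 20 → R2=20
MOV R3, -8 → R3=-8
ADD R2, R6 → R2=20+6=26
SUB R5, 14 → R5=26-14=12
ADD R5, R2 → R5=12+26=38
XOR R2, R5 → R2=26^38=60
ADD R2, R3 → R2=60+(-8)=52
SUB R6, R5 → R6=6-38=-32
SHL R2, 1 → R2=52<<1=104
halt.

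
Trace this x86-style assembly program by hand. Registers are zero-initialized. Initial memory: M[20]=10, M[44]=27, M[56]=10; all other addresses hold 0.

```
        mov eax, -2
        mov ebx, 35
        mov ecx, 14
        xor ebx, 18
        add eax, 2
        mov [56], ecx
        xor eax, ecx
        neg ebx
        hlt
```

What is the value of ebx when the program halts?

-49

mov eax, -2 → eax=-2
mov ebx, 35 → ebx=35
mov ecx, 14 → ecx=14
xor ebx, 18 → ebx=35^18=49
add eax, 2 → eax=(-2)+2=0
mov [56], ecx → M[56]=14
xor eax, ecx → eax=0^14=14
neg ebx → ebx=-(49)=-49
halt.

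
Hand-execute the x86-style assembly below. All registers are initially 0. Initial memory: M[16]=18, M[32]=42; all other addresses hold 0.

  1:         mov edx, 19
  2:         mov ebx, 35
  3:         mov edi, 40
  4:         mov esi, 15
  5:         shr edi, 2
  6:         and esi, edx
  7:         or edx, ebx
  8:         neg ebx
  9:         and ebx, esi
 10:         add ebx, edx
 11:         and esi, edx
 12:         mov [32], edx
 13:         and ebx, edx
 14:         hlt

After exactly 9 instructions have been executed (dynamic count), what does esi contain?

3

after mov edx, 19: edx=19
after mov ebx, 35: ebx=35
after mov edi, 40: edi=40
after mov esi, 15: esi=15
after shr edi, 2: edi=40>>2=10
after and esi, edx: esi=15&19=3
after or edx, ebx: edx=19|35=51
after neg ebx: ebx=-(35)=-35
after and ebx, esi: ebx=(-35)&3=1
After step 9: esi = 3.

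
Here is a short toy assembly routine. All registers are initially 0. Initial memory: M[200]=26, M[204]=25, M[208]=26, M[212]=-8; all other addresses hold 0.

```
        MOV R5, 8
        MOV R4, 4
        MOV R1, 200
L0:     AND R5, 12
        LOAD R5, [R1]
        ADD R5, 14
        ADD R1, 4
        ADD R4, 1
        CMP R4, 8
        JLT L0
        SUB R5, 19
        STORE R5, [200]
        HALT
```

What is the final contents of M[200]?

-13

after MOV R5, 8: R5=8
after MOV R4, 4: R4=4
after MOV R1, 200: R1=200
after AND R5, 12: R5=8&12=8
after LOAD R5, [R1]: R5=M[200]=26
after ADD R5, 14: R5=26+14=40
after ADD R1, 4: R1=200+4=204
after ADD R4, 1: R4=4+1=5
CMP R4, 8  (cmp 5,8)
JLT L0: taken
after AND R5, 12: R5=40&12=8
after LOAD R5, [R1]: R5=M[204]=25
after ADD R5, 14: R5=25+14=39
after ADD R1, 4: R1=204+4=208
after ADD R4, 1: R4=5+1=6
CMP R4, 8  (cmp 6,8)
JLT L0: taken
after AND R5, 12: R5=39&12=4
after LOAD R5, [R1]: R5=M[208]=26
after ADD R5, 14: R5=26+14=40
after ADD R1, 4: R1=208+4=212
after ADD R4, 1: R4=6+1=7
CMP R4, 8  (cmp 7,8)
JLT L0: taken
after AND R5, 12: R5=40&12=8
after LOAD R5, [R1]: R5=M[212]=-8
after ADD R5, 14: R5=(-8)+14=6
after ADD R1, 4: R1=212+4=216
after ADD R4, 1: R4=7+1=8
CMP R4, 8  (cmp 8,8)
JLT L0: not taken
after SUB R5, 19: R5=6-19=-13
STORE R5, [200] → M[200]=-13
halt.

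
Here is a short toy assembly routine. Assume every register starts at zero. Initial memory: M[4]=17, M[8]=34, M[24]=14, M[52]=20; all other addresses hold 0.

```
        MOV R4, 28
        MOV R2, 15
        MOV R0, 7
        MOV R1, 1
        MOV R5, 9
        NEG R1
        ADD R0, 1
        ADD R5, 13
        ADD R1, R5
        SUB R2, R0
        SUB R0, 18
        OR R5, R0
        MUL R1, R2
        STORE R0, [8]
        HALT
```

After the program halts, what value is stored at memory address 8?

-10

R4=28
R2=15
R0=7
R1=1
R5=9
R1=-(1)=-1
R0=7+1=8
R5=9+13=22
R1=(-1)+22=21
R2=15-8=7
R0=8-18=-10
R5=22|(-10)=-10
R1=21*7=147
STORE R0, [8] → M[8]=-10
halt.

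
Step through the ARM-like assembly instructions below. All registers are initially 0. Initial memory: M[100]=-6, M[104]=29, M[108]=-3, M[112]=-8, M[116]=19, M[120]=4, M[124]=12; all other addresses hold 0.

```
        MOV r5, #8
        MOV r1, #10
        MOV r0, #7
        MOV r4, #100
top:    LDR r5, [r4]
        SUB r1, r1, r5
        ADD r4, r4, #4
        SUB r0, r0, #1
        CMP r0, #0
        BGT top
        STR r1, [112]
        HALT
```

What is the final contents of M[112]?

-37

r5=8
r1=10
r0=7
r4=100
r5=M[100]=-6
r1=10-(-6)=16
r4=100+4=104
r0=7-1=6
CMP r0, #0  (cmp 6,0)
BGT top: taken
r5=M[104]=29
r1=16-29=-13
r4=104+4=108
r0=6-1=5
CMP r0, #0  (cmp 5,0)
BGT top: taken
r5=M[108]=-3
r1=(-13)-(-3)=-10
r4=108+4=112
r0=5-1=4
CMP r0, #0  (cmp 4,0)
BGT top: taken
r5=M[112]=-8
r1=(-10)-(-8)=-2
r4=112+4=116
r0=4-1=3
CMP r0, #0  (cmp 3,0)
BGT top: taken
r5=M[116]=19
r1=(-2)-19=-21
r4=116+4=120
r0=3-1=2
CMP r0, #0  (cmp 2,0)
BGT top: taken
r5=M[120]=4
r1=(-21)-4=-25
r4=120+4=124
r0=2-1=1
CMP r0, #0  (cmp 1,0)
BGT top: taken
r5=M[124]=12
r1=(-25)-12=-37
r4=124+4=128
r0=1-1=0
CMP r0, #0  (cmp 0,0)
BGT top: not taken
STR r1, [112] → M[112]=-37
halt.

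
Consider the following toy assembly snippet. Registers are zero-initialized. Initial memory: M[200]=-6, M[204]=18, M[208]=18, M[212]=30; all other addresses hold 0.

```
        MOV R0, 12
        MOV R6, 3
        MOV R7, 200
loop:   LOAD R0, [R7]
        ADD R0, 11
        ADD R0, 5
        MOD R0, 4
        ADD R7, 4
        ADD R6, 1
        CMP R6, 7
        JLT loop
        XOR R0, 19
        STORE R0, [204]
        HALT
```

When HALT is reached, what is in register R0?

17

MOV R0, 12 → R0=12
MOV R6, 3 → R6=3
MOV R7, 200 → R7=200
LOAD R0, [R7] → R0=M[200]=-6
ADD R0, 11 → R0=(-6)+11=5
ADD R0, 5 → R0=5+5=10
MOD R0, 4 → R0=10%4=2
ADD R7, 4 → R7=200+4=204
ADD R6, 1 → R6=3+1=4
CMP R6, 7  (cmp 4,7)
JLT loop: taken
LOAD R0, [R7] → R0=M[204]=18
ADD R0, 11 → R0=18+11=29
ADD R0, 5 → R0=29+5=34
MOD R0, 4 → R0=34%4=2
ADD R7, 4 → R7=204+4=208
ADD R6, 1 → R6=4+1=5
CMP R6, 7  (cmp 5,7)
JLT loop: taken
LOAD R0, [R7] → R0=M[208]=18
ADD R0, 11 → R0=18+11=29
ADD R0, 5 → R0=29+5=34
MOD R0, 4 → R0=34%4=2
ADD R7, 4 → R7=208+4=212
ADD R6, 1 → R6=5+1=6
CMP R6, 7  (cmp 6,7)
JLT loop: taken
LOAD R0, [R7] → R0=M[212]=30
ADD R0, 11 → R0=30+11=41
ADD R0, 5 → R0=41+5=46
MOD R0, 4 → R0=46%4=2
ADD R7, 4 → R7=212+4=216
ADD R6, 1 → R6=6+1=7
CMP R6, 7  (cmp 7,7)
JLT loop: not taken
XOR R0, 19 → R0=2^19=17
STORE R0, [204] → M[204]=17
halt.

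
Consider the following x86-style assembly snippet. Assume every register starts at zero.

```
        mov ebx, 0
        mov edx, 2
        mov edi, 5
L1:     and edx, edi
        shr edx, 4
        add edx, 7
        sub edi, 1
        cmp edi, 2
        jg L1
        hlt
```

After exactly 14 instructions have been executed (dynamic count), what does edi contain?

after mov ebx, 0: ebx=0
after mov edx, 2: edx=2
after mov edi, 5: edi=5
after and edx, edi: edx=2&5=0
after shr edx, 4: edx=0>>4=0
after add edx, 7: edx=0+7=7
after sub edi, 1: edi=5-1=4
cmp edi, 2  (cmp 4,2)
jg L1: taken
after and edx, edi: edx=7&4=4
after shr edx, 4: edx=4>>4=0
after add edx, 7: edx=0+7=7
after sub edi, 1: edi=4-1=3
cmp edi, 2  (cmp 3,2)
After step 14: edi = 3.

3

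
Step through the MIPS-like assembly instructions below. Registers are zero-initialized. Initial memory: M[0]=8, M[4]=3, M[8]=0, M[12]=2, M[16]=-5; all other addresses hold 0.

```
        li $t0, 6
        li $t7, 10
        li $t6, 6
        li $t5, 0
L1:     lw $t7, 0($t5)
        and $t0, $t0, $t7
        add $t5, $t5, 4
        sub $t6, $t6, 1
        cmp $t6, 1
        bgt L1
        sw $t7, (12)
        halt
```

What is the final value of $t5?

li $t0, 6 → $t0=6
li $t7, 10 → $t7=10
li $t6, 6 → $t6=6
li $t5, 0 → $t5=0
lw $t7, 0($t5) → $t7=M[0]=8
and $t0, $t0, $t7 → $t0=6&8=0
add $t5, $t5, 4 → $t5=0+4=4
sub $t6, $t6, 1 → $t6=6-1=5
cmp $t6, 1  (cmp 5,1)
bgt L1: taken
lw $t7, 0($t5) → $t7=M[4]=3
and $t0, $t0, $t7 → $t0=0&3=0
add $t5, $t5, 4 → $t5=4+4=8
sub $t6, $t6, 1 → $t6=5-1=4
cmp $t6, 1  (cmp 4,1)
bgt L1: taken
lw $t7, 0($t5) → $t7=M[8]=0
and $t0, $t0, $t7 → $t0=0&0=0
add $t5, $t5, 4 → $t5=8+4=12
sub $t6, $t6, 1 → $t6=4-1=3
cmp $t6, 1  (cmp 3,1)
bgt L1: taken
lw $t7, 0($t5) → $t7=M[12]=2
and $t0, $t0, $t7 → $t0=0&2=0
add $t5, $t5, 4 → $t5=12+4=16
sub $t6, $t6, 1 → $t6=3-1=2
cmp $t6, 1  (cmp 2,1)
bgt L1: taken
lw $t7, 0($t5) → $t7=M[16]=-5
and $t0, $t0, $t7 → $t0=0&(-5)=0
add $t5, $t5, 4 → $t5=16+4=20
sub $t6, $t6, 1 → $t6=2-1=1
cmp $t6, 1  (cmp 1,1)
bgt L1: not taken
sw $t7, (12) → M[12]=-5
halt.

20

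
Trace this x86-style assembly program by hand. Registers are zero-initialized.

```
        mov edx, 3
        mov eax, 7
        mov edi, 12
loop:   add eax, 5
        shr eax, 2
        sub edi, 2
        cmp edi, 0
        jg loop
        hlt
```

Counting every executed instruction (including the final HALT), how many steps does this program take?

34

after mov edx, 3: edx=3
after mov eax, 7: eax=7
after mov edi, 12: edi=12
after add eax, 5: eax=7+5=12
after shr eax, 2: eax=12>>2=3
after sub edi, 2: edi=12-2=10
cmp edi, 0  (cmp 10,0)
jg loop: taken
after add eax, 5: eax=3+5=8
after shr eax, 2: eax=8>>2=2
after sub edi, 2: edi=10-2=8
cmp edi, 0  (cmp 8,0)
jg loop: taken
after add eax, 5: eax=2+5=7
after shr eax, 2: eax=7>>2=1
after sub edi, 2: edi=8-2=6
cmp edi, 0  (cmp 6,0)
jg loop: taken
after add eax, 5: eax=1+5=6
after shr eax, 2: eax=6>>2=1
after sub edi, 2: edi=6-2=4
cmp edi, 0  (cmp 4,0)
jg loop: taken
after add eax, 5: eax=1+5=6
after shr eax, 2: eax=6>>2=1
after sub edi, 2: edi=4-2=2
cmp edi, 0  (cmp 2,0)
jg loop: taken
after add eax, 5: eax=1+5=6
after shr eax, 2: eax=6>>2=1
after sub edi, 2: edi=2-2=0
cmp edi, 0  (cmp 0,0)
jg loop: not taken
halt.
Total executed instructions: 34.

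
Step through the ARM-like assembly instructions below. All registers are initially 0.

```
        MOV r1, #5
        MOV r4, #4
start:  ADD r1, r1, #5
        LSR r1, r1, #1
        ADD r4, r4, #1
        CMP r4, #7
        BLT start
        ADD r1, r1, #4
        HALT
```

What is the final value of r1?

9

MOV r1, #5 → r1=5
MOV r4, #4 → r4=4
ADD r1, r1, #5 → r1=5+5=10
LSR r1, r1, #1 → r1=10>>1=5
ADD r4, r4, #1 → r4=4+1=5
CMP r4, #7  (cmp 5,7)
BLT start: taken
ADD r1, r1, #5 → r1=5+5=10
LSR r1, r1, #1 → r1=10>>1=5
ADD r4, r4, #1 → r4=5+1=6
CMP r4, #7  (cmp 6,7)
BLT start: taken
ADD r1, r1, #5 → r1=5+5=10
LSR r1, r1, #1 → r1=10>>1=5
ADD r4, r4, #1 → r4=6+1=7
CMP r4, #7  (cmp 7,7)
BLT start: not taken
ADD r1, r1, #4 → r1=5+4=9
halt.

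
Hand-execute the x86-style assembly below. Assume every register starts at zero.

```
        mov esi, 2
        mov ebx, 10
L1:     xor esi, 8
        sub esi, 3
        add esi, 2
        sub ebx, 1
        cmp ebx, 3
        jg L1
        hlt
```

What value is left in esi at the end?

mov esi, 2 → esi=2
mov ebx, 10 → ebx=10
xor esi, 8 → esi=2^8=10
sub esi, 3 → esi=10-3=7
add esi, 2 → esi=7+2=9
sub ebx, 1 → ebx=10-1=9
cmp ebx, 3  (cmp 9,3)
jg L1: taken
xor esi, 8 → esi=9^8=1
sub esi, 3 → esi=1-3=-2
add esi, 2 → esi=(-2)+2=0
sub ebx, 1 → ebx=9-1=8
cmp ebx, 3  (cmp 8,3)
jg L1: taken
xor esi, 8 → esi=0^8=8
sub esi, 3 → esi=8-3=5
add esi, 2 → esi=5+2=7
sub ebx, 1 → ebx=8-1=7
cmp ebx, 3  (cmp 7,3)
jg L1: taken
xor esi, 8 → esi=7^8=15
sub esi, 3 → esi=15-3=12
add esi, 2 → esi=12+2=14
sub ebx, 1 → ebx=7-1=6
cmp ebx, 3  (cmp 6,3)
jg L1: taken
xor esi, 8 → esi=14^8=6
sub esi, 3 → esi=6-3=3
add esi, 2 → esi=3+2=5
sub ebx, 1 → ebx=6-1=5
cmp ebx, 3  (cmp 5,3)
jg L1: taken
xor esi, 8 → esi=5^8=13
sub esi, 3 → esi=13-3=10
add esi, 2 → esi=10+2=12
sub ebx, 1 → ebx=5-1=4
cmp ebx, 3  (cmp 4,3)
jg L1: taken
xor esi, 8 → esi=12^8=4
sub esi, 3 → esi=4-3=1
add esi, 2 → esi=1+2=3
sub ebx, 1 → ebx=4-1=3
cmp ebx, 3  (cmp 3,3)
jg L1: not taken
halt.

3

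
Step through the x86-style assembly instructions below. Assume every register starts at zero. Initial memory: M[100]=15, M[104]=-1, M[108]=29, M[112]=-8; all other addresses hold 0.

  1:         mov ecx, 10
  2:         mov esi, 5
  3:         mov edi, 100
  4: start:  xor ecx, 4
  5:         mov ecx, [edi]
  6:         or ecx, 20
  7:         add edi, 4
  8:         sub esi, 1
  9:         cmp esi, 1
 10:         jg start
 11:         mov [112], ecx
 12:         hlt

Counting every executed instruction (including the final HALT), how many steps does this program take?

mov ecx, 10 → ecx=10
mov esi, 5 → esi=5
mov edi, 100 → edi=100
xor ecx, 4 → ecx=10^4=14
mov ecx, [edi] → ecx=M[100]=15
or ecx, 20 → ecx=15|20=31
add edi, 4 → edi=100+4=104
sub esi, 1 → esi=5-1=4
cmp esi, 1  (cmp 4,1)
jg start: taken
xor ecx, 4 → ecx=31^4=27
mov ecx, [edi] → ecx=M[104]=-1
or ecx, 20 → ecx=(-1)|20=-1
add edi, 4 → edi=104+4=108
sub esi, 1 → esi=4-1=3
cmp esi, 1  (cmp 3,1)
jg start: taken
xor ecx, 4 → ecx=(-1)^4=-5
mov ecx, [edi] → ecx=M[108]=29
or ecx, 20 → ecx=29|20=29
add edi, 4 → edi=108+4=112
sub esi, 1 → esi=3-1=2
cmp esi, 1  (cmp 2,1)
jg start: taken
xor ecx, 4 → ecx=29^4=25
mov ecx, [edi] → ecx=M[112]=-8
or ecx, 20 → ecx=(-8)|20=-4
add edi, 4 → edi=112+4=116
sub esi, 1 → esi=2-1=1
cmp esi, 1  (cmp 1,1)
jg start: not taken
mov [112], ecx → M[112]=-4
halt.
Total executed instructions: 33.

33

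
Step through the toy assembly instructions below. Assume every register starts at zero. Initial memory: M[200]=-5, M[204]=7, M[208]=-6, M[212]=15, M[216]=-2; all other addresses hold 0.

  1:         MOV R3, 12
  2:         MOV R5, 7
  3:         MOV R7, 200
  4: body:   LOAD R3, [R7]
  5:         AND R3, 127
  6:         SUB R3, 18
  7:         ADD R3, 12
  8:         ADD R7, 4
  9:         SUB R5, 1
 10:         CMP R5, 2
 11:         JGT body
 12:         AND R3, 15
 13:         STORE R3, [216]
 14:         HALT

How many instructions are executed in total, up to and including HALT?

46

R3=12
R5=7
R7=200
R3=M[200]=-5
R3=(-5)&127=123
R3=123-18=105
R3=105+12=117
R7=200+4=204
R5=7-1=6
CMP R5, 2  (cmp 6,2)
JGT body: taken
R3=M[204]=7
R3=7&127=7
R3=7-18=-11
R3=(-11)+12=1
R7=204+4=208
R5=6-1=5
CMP R5, 2  (cmp 5,2)
JGT body: taken
R3=M[208]=-6
R3=(-6)&127=122
R3=122-18=104
R3=104+12=116
R7=208+4=212
R5=5-1=4
CMP R5, 2  (cmp 4,2)
JGT body: taken
R3=M[212]=15
R3=15&127=15
R3=15-18=-3
R3=(-3)+12=9
R7=212+4=216
R5=4-1=3
CMP R5, 2  (cmp 3,2)
JGT body: taken
R3=M[216]=-2
R3=(-2)&127=126
R3=126-18=108
R3=108+12=120
R7=216+4=220
R5=3-1=2
CMP R5, 2  (cmp 2,2)
JGT body: not taken
R3=120&15=8
STORE R3, [216] → M[216]=8
halt.
Total executed instructions: 46.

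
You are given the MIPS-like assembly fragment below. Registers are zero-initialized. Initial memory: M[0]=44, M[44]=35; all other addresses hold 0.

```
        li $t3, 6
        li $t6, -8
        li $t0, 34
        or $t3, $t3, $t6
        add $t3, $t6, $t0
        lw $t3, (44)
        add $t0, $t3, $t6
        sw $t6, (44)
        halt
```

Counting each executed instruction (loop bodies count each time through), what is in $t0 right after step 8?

27

after li $t3, 6: $t3=6
after li $t6, -8: $t6=-8
after li $t0, 34: $t0=34
after or $t3, $t3, $t6: $t3=6|(-8)=-2
after add $t3, $t6, $t0: $t3=(-8)+34=26
after lw $t3, (44): $t3=M[44]=35
after add $t0, $t3, $t6: $t0=35+(-8)=27
sw $t6, (44) → M[44]=-8
After step 8: $t0 = 27.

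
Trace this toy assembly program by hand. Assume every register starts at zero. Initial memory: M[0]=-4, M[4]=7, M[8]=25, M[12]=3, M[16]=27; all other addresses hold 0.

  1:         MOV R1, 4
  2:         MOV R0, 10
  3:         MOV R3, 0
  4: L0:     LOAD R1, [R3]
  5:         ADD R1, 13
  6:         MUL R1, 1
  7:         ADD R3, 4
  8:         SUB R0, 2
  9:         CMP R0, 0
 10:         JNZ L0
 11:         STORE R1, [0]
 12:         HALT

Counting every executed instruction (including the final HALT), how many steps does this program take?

after MOV R1, 4: R1=4
after MOV R0, 10: R0=10
after MOV R3, 0: R3=0
after LOAD R1, [R3]: R1=M[0]=-4
after ADD R1, 13: R1=(-4)+13=9
after MUL R1, 1: R1=9*1=9
after ADD R3, 4: R3=0+4=4
after SUB R0, 2: R0=10-2=8
CMP R0, 0  (cmp 8,0)
JNZ L0: taken
after LOAD R1, [R3]: R1=M[4]=7
after ADD R1, 13: R1=7+13=20
after MUL R1, 1: R1=20*1=20
after ADD R3, 4: R3=4+4=8
after SUB R0, 2: R0=8-2=6
CMP R0, 0  (cmp 6,0)
JNZ L0: taken
after LOAD R1, [R3]: R1=M[8]=25
after ADD R1, 13: R1=25+13=38
after MUL R1, 1: R1=38*1=38
after ADD R3, 4: R3=8+4=12
after SUB R0, 2: R0=6-2=4
CMP R0, 0  (cmp 4,0)
JNZ L0: taken
after LOAD R1, [R3]: R1=M[12]=3
after ADD R1, 13: R1=3+13=16
after MUL R1, 1: R1=16*1=16
after ADD R3, 4: R3=12+4=16
after SUB R0, 2: R0=4-2=2
CMP R0, 0  (cmp 2,0)
JNZ L0: taken
after LOAD R1, [R3]: R1=M[16]=27
after ADD R1, 13: R1=27+13=40
after MUL R1, 1: R1=40*1=40
after ADD R3, 4: R3=16+4=20
after SUB R0, 2: R0=2-2=0
CMP R0, 0  (cmp 0,0)
JNZ L0: not taken
STORE R1, [0] → M[0]=40
halt.
Total executed instructions: 40.

40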